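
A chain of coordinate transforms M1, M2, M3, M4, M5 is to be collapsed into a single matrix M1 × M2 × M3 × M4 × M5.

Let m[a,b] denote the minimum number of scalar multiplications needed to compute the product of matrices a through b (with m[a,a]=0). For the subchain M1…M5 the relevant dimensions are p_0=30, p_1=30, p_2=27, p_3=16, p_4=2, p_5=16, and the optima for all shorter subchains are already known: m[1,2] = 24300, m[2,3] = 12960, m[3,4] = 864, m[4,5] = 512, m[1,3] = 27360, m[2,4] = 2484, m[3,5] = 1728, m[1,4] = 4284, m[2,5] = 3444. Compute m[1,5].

5244

m[1,5] = min over k∈[1,4] of m[1,k]+m[k+1,5]+p_{0}·p_k·p_{5}.
k=1: 0 + 3444 + 30·30·16 = 17844; k=2: 24300 + 1728 + 30·27·16 = 38988; k=3: 27360 + 512 + 30·16·16 = 35552; k=4: 4284 + 0 + 30·2·16 = 5244.
Minimum: 5244 at k=4.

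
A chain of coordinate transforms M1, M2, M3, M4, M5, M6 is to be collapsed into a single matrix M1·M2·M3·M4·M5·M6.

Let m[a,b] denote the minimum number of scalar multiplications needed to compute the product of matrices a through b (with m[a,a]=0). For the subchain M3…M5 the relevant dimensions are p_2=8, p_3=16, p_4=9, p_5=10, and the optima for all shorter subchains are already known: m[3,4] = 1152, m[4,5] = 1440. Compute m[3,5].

1872

m[3,5] = min over k∈[3,4] of m[3,k]+m[k+1,5]+p_{2}·p_k·p_{5}.
k=3: 0 + 1440 + 8·16·10 = 2720; k=4: 1152 + 0 + 8·9·10 = 1872.
Minimum: 1872 at k=4.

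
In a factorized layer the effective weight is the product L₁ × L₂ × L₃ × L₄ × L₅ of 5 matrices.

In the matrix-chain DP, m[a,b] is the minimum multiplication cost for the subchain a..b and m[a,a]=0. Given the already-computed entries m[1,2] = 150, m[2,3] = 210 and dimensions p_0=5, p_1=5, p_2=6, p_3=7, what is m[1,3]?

360

m[1,3] = min over k∈[1,2] of m[1,k]+m[k+1,3]+p_{0}·p_k·p_{3}.
k=1: 0 + 210 + 5·5·7 = 385; k=2: 150 + 0 + 5·6·7 = 360.
Minimum: 360 at k=2.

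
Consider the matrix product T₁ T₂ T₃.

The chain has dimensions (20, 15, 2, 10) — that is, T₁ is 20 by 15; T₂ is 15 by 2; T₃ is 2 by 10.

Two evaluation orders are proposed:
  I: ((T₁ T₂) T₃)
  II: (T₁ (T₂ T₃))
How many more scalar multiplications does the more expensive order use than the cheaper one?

Order I = ((T₁ T₂) T₃): (T₁ T₂): 20×15 by 15×2 → 20×2, cost 20·15·2 = 600; ((T₁ T₂) T₃): 20×2 by 2×10 → 20×10, cost 20·2·10 = 400; cumulative 1000. Total 1000.
Order II = (T₁ (T₂ T₃)): (T₂ T₃): 15×2 by 2×10 → 15×10, cost 15·2·10 = 300; (T₁ (T₂ T₃)): 20×15 by 15×10 → 20×10, cost 20·15·10 = 3000; cumulative 3300. Total 3300.
Difference: |1000 − 3300| = 2300.

2300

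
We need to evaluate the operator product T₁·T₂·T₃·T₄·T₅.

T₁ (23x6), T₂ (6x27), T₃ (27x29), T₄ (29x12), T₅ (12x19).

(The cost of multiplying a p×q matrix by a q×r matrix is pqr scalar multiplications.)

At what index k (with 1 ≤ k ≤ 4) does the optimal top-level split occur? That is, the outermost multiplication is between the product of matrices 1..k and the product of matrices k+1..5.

1

Adjacent pairs: T₁T₂ = 23·6·27 = 3726; T₂T₃ = 6·27·29 = 4698; T₃T₄ = 27·29·12 = 9396; T₄T₅ = 29·12·19 = 6612.
Length 3: T₁..T₃: k=1: 0+4698+23·6·29=8700; k=2: 3726+0+23·27·29=21735 → min 8700 | T₂..T₄: k=2: 0+9396+6·27·12=11340; k=3: 4698+0+6·29·12=6786 → min 6786 | T₃..T₅: k=3: 0+6612+27·29·19=21489; k=4: 9396+0+27·12·19=15552 → min 15552.
Length 4: T₁..T₄: k=1: 0+6786+23·6·12=8442; k=2: 3726+9396+23·27·12=20574; k=3: 8700+0+23·29·12=16704 → min 8442 | T₂..T₅: k=2: 0+15552+6·27·19=18630; k=3: 4698+6612+6·29·19=14616; k=4: 6786+0+6·12·19=8154 → min 8154.
Top-level splits: k=1: (T₁..T₁)·(T₂..T₅) → 0+8154+23·6·19 = 10776; k=2: (T₁..T₂)·(T₃..T₅) → 3726+15552+23·27·19 = 31077; k=3: (T₁..T₃)·(T₄..T₅) → 8700+6612+23·29·19 = 27985; k=4: (T₁..T₄)·(T₅..T₅) → 8442+0+23·12·19 = 13686.
Best split is after T₁, i.e. k = 1.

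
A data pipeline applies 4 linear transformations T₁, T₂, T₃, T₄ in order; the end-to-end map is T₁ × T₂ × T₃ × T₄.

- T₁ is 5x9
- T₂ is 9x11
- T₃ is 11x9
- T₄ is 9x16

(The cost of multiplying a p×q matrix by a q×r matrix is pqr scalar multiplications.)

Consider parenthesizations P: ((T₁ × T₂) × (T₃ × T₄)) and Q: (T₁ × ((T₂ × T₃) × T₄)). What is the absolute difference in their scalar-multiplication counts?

Order P = ((T₁ × T₂) × (T₃ × T₄)): (T₁ × T₂): 5×9 by 9×11 → 5×11, cost 5·9·11 = 495; (T₃ × T₄): 11×9 by 9×16 → 11×16, cost 11·9·16 = 1584; ((T₁ × T₂) × (T₃ × T₄)): 5×11 by 11×16 → 5×16, cost 5·11·16 = 880; cumulative 2959. Total 2959.
Order Q = (T₁ × ((T₂ × T₃) × T₄)): (T₂ × T₃): 9×11 by 11×9 → 9×9, cost 9·11·9 = 891; ((T₂ × T₃) × T₄): 9×9 by 9×16 → 9×16, cost 9·9·16 = 1296; cumulative 2187; (T₁ × ((T₂ × T₃) × T₄)): 5×9 by 9×16 → 5×16, cost 5·9·16 = 720; cumulative 2907. Total 2907.
Difference: |2959 − 2907| = 52.

52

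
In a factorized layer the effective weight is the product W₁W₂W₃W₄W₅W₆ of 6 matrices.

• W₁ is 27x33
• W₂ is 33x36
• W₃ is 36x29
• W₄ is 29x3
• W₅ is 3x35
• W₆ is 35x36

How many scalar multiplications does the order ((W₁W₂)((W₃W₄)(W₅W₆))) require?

77868

(W₁W₂): 27×33 by 33×36 → 27×36, cost 27·33·36 = 32076
(W₃W₄): 36×29 by 29×3 → 36×3, cost 36·29·3 = 3132
(W₅W₆): 3×35 by 35×36 → 3×36, cost 3·35·36 = 3780
((W₃W₄)(W₅W₆)): 36×3 by 3×36 → 36×36, cost 36·3·36 = 3888; cumulative 10800
((W₁W₂)((W₃W₄)(W₅W₆))): 27×36 by 36×36 → 27×36, cost 27·36·36 = 34992; cumulative 77868
Total: 77868 scalar multiplications.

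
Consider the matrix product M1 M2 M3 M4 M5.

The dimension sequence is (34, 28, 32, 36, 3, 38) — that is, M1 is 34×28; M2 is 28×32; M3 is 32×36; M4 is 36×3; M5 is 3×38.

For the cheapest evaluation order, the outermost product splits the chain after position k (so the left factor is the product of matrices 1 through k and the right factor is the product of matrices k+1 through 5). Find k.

Adjacent pairs: M1M2 = 34·28·32 = 30464; M2M3 = 28·32·36 = 32256; M3M4 = 32·36·3 = 3456; M4M5 = 36·3·38 = 4104.
Length 3: M1..M3: k=1: 0+32256+34·28·36=66528; k=2: 30464+0+34·32·36=69632 → min 66528 | M2..M4: k=2: 0+3456+28·32·3=6144; k=3: 32256+0+28·36·3=35280 → min 6144 | M3..M5: k=3: 0+4104+32·36·38=47880; k=4: 3456+0+32·3·38=7104 → min 7104.
Length 4: M1..M4: k=1: 0+6144+34·28·3=9000; k=2: 30464+3456+34·32·3=37184; k=3: 66528+0+34·36·3=70200 → min 9000 | M2..M5: k=2: 0+7104+28·32·38=41152; k=3: 32256+4104+28·36·38=74664; k=4: 6144+0+28·3·38=9336 → min 9336.
Top-level splits: k=1: (M1..M1)·(M2..M5) → 0+9336+34·28·38 = 45512; k=2: (M1..M2)·(M3..M5) → 30464+7104+34·32·38 = 78912; k=3: (M1..M3)·(M4..M5) → 66528+4104+34·36·38 = 117144; k=4: (M1..M4)·(M5..M5) → 9000+0+34·3·38 = 12876.
Best split is after M4, i.e. k = 4.

4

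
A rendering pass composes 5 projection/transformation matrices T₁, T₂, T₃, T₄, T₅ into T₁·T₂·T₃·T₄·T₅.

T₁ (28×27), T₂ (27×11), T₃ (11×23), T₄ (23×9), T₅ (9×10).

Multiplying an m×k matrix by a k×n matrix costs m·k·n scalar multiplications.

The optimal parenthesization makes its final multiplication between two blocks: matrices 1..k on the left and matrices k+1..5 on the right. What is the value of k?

1

Adjacent pairs: T₁T₂ = 28·27·11 = 8316; T₂T₃ = 27·11·23 = 6831; T₃T₄ = 11·23·9 = 2277; T₄T₅ = 23·9·10 = 2070.
Length 3: T₁..T₃: k=1: 0+6831+28·27·23=24219; k=2: 8316+0+28·11·23=15400 → min 15400 | T₂..T₄: k=2: 0+2277+27·11·9=4950; k=3: 6831+0+27·23·9=12420 → min 4950 | T₃..T₅: k=3: 0+2070+11·23·10=4600; k=4: 2277+0+11·9·10=3267 → min 3267.
Length 4: T₁..T₄: k=1: 0+4950+28·27·9=11754; k=2: 8316+2277+28·11·9=13365; k=3: 15400+0+28·23·9=21196 → min 11754 | T₂..T₅: k=2: 0+3267+27·11·10=6237; k=3: 6831+2070+27·23·10=15111; k=4: 4950+0+27·9·10=7380 → min 6237.
Top-level splits: k=1: (T₁..T₁)·(T₂..T₅) → 0+6237+28·27·10 = 13797; k=2: (T₁..T₂)·(T₃..T₅) → 8316+3267+28·11·10 = 14663; k=3: (T₁..T₃)·(T₄..T₅) → 15400+2070+28·23·10 = 23910; k=4: (T₁..T₄)·(T₅..T₅) → 11754+0+28·9·10 = 14274.
Best split is after T₁, i.e. k = 1.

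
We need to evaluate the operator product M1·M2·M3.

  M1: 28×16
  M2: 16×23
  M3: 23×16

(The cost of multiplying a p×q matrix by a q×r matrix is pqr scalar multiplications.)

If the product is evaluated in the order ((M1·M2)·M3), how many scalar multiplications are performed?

20608

(M1·M2): 28×16 by 16×23 → 28×23, cost 28·16·23 = 10304
((M1·M2)·M3): 28×23 by 23×16 → 28×16, cost 28·23·16 = 10304; cumulative 20608
Total: 20608 scalar multiplications.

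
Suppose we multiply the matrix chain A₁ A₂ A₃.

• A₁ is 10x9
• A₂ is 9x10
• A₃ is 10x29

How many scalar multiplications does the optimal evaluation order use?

Order (A₁ (A₂ A₃)): (A₂ A₃): 9×10 by 10×29 → 9×29, cost 9·10·29 = 2610; (A₁ (A₂ A₃)): 10×9 by 9×29 → 10×29, cost 10·9·29 = 2610; cumulative 5220. Total 5220.
Order ((A₁ A₂) A₃): (A₁ A₂): 10×9 by 9×10 → 10×10, cost 10·9·10 = 900; ((A₁ A₂) A₃): 10×10 by 10×29 → 10×29, cost 10·10·29 = 2900; cumulative 3800. Total 3800.
Minimum: 3800.

3800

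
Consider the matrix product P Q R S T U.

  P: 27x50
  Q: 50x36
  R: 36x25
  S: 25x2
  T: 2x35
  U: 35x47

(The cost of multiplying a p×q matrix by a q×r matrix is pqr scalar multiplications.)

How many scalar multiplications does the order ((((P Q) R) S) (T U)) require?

(P Q): 27×50 by 50×36 → 27×36, cost 27·50·36 = 48600
((P Q) R): 27×36 by 36×25 → 27×25, cost 27·36·25 = 24300; cumulative 72900
(((P Q) R) S): 27×25 by 25×2 → 27×2, cost 27·25·2 = 1350; cumulative 74250
(T U): 2×35 by 35×47 → 2×47, cost 2·35·47 = 3290
((((P Q) R) S) (T U)): 27×2 by 2×47 → 27×47, cost 27·2·47 = 2538; cumulative 80078
Total: 80078 scalar multiplications.

80078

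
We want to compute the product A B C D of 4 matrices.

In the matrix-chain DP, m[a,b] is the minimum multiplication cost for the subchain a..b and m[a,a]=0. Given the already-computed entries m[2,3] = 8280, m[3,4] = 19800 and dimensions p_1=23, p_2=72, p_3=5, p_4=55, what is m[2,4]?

m[2,4] = min over k∈[2,3] of m[2,k]+m[k+1,4]+p_{1}·p_k·p_{4}.
k=2: 0 + 19800 + 23·72·55 = 110880; k=3: 8280 + 0 + 23·5·55 = 14605.
Minimum: 14605 at k=3.

14605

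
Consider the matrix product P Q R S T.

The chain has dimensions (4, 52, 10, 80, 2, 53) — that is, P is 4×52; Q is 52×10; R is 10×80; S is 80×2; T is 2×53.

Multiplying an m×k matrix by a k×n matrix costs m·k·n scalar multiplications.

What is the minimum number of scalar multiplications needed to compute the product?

Adjacent pairs: PQ = 4·52·10 = 2080; QR = 52·10·80 = 41600; RS = 10·80·2 = 1600; ST = 80·2·53 = 8480.
Length 3: P..R: k=1: 0+41600+4·52·80=58240; k=2: 2080+0+4·10·80=5280 → min 5280 | Q..S: k=2: 0+1600+52·10·2=2640; k=3: 41600+0+52·80·2=49920 → min 2640 | R..T: k=3: 0+8480+10·80·53=50880; k=4: 1600+0+10·2·53=2660 → min 2660.
Length 4: P..S: k=1: 0+2640+4·52·2=3056; k=2: 2080+1600+4·10·2=3760; k=3: 5280+0+4·80·2=5920 → min 3056 | Q..T: k=2: 0+2660+52·10·53=30220; k=3: 41600+8480+52·80·53=270560; k=4: 2640+0+52·2·53=8152 → min 8152.
Length 5: P..T: k=1: 0+8152+4·52·53=19176; k=2: 2080+2660+4·10·53=6860; k=3: 5280+8480+4·80·53=30720; k=4: 3056+0+4·2·53=3480 → min 3480.
Optimal order: ((P (Q (R S))) T) with cost 3480.

3480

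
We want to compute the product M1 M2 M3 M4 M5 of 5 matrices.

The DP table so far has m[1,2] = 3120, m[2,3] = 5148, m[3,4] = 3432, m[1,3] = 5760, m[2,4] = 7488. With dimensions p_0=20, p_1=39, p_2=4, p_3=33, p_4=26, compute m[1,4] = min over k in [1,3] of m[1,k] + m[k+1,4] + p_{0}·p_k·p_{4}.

8632

m[1,4] = min over k∈[1,3] of m[1,k]+m[k+1,4]+p_{0}·p_k·p_{4}.
k=1: 0 + 7488 + 20·39·26 = 27768; k=2: 3120 + 3432 + 20·4·26 = 8632; k=3: 5760 + 0 + 20·33·26 = 22920.
Minimum: 8632 at k=2.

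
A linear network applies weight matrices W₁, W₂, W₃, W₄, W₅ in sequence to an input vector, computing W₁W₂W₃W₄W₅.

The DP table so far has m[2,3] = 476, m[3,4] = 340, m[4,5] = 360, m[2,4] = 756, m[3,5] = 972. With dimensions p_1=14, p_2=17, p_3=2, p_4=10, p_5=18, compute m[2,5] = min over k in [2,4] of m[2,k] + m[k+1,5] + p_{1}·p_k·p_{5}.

1340

m[2,5] = min over k∈[2,4] of m[2,k]+m[k+1,5]+p_{1}·p_k·p_{5}.
k=2: 0 + 972 + 14·17·18 = 5256; k=3: 476 + 360 + 14·2·18 = 1340; k=4: 756 + 0 + 14·10·18 = 3276.
Minimum: 1340 at k=3.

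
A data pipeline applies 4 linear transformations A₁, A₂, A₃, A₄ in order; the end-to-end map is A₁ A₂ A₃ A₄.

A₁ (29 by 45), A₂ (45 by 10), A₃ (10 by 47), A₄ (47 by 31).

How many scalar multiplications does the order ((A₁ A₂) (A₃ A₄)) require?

(A₁ A₂): 29×45 by 45×10 → 29×10, cost 29·45·10 = 13050
(A₃ A₄): 10×47 by 47×31 → 10×31, cost 10·47·31 = 14570
((A₁ A₂) (A₃ A₄)): 29×10 by 10×31 → 29×31, cost 29·10·31 = 8990; cumulative 36610
Total: 36610 scalar multiplications.

36610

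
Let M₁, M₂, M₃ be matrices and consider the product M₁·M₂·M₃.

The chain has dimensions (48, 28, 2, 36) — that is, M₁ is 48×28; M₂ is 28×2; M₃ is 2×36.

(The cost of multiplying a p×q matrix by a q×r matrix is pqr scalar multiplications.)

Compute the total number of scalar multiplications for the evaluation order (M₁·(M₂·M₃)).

(M₂·M₃): 28×2 by 2×36 → 28×36, cost 28·2·36 = 2016
(M₁·(M₂·M₃)): 48×28 by 28×36 → 48×36, cost 48·28·36 = 48384; cumulative 50400
Total: 50400 scalar multiplications.

50400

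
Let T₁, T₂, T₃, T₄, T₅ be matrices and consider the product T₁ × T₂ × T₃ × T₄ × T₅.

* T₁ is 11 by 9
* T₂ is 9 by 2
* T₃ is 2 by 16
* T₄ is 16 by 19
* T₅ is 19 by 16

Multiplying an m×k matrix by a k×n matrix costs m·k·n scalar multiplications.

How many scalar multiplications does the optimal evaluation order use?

Adjacent pairs: T₁T₂ = 11·9·2 = 198; T₂T₃ = 9·2·16 = 288; T₃T₄ = 2·16·19 = 608; T₄T₅ = 16·19·16 = 4864.
Length 3: T₁..T₃: k=1: 0+288+11·9·16=1872; k=2: 198+0+11·2·16=550 → min 550 | T₂..T₄: k=2: 0+608+9·2·19=950; k=3: 288+0+9·16·19=3024 → min 950 | T₃..T₅: k=3: 0+4864+2·16·16=5376; k=4: 608+0+2·19·16=1216 → min 1216.
Length 4: T₁..T₄: k=1: 0+950+11·9·19=2831; k=2: 198+608+11·2·19=1224; k=3: 550+0+11·16·19=3894 → min 1224 | T₂..T₅: k=2: 0+1216+9·2·16=1504; k=3: 288+4864+9·16·16=7456; k=4: 950+0+9·19·16=3686 → min 1504.
Length 5: T₁..T₅: k=1: 0+1504+11·9·16=3088; k=2: 198+1216+11·2·16=1766; k=3: 550+4864+11·16·16=8230; k=4: 1224+0+11·19·16=4568 → min 1766.
Optimal order: ((T₁ × T₂) × ((T₃ × T₄) × T₅)) with cost 1766.

1766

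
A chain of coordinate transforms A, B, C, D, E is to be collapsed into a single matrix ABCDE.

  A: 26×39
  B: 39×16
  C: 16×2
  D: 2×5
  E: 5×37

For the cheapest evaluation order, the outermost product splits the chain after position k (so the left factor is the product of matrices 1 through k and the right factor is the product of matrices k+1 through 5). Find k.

Adjacent pairs: AB = 26·39·16 = 16224; BC = 39·16·2 = 1248; CD = 16·2·5 = 160; DE = 2·5·37 = 370.
Length 3: A..C: k=1: 0+1248+26·39·2=3276; k=2: 16224+0+26·16·2=17056 → min 3276 | B..D: k=2: 0+160+39·16·5=3280; k=3: 1248+0+39·2·5=1638 → min 1638 | C..E: k=3: 0+370+16·2·37=1554; k=4: 160+0+16·5·37=3120 → min 1554.
Length 4: A..D: k=1: 0+1638+26·39·5=6708; k=2: 16224+160+26·16·5=18464; k=3: 3276+0+26·2·5=3536 → min 3536 | B..E: k=2: 0+1554+39·16·37=24642; k=3: 1248+370+39·2·37=4504; k=4: 1638+0+39·5·37=8853 → min 4504.
Top-level splits: k=1: (A..A)·(B..E) → 0+4504+26·39·37 = 42022; k=2: (A..B)·(C..E) → 16224+1554+26·16·37 = 33170; k=3: (A..C)·(D..E) → 3276+370+26·2·37 = 5570; k=4: (A..D)·(E..E) → 3536+0+26·5·37 = 8346.
Best split is after C, i.e. k = 3.

3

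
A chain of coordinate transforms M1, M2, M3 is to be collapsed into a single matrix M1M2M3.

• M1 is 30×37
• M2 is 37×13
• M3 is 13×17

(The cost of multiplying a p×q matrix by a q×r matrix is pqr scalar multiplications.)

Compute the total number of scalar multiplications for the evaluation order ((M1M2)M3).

(M1M2): 30×37 by 37×13 → 30×13, cost 30·37·13 = 14430
((M1M2)M3): 30×13 by 13×17 → 30×17, cost 30·13·17 = 6630; cumulative 21060
Total: 21060 scalar multiplications.

21060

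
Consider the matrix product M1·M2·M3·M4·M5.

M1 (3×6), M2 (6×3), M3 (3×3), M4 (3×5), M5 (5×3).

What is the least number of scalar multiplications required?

153

Adjacent pairs: M1M2 = 3·6·3 = 54; M2M3 = 6·3·3 = 54; M3M4 = 3·3·5 = 45; M4M5 = 3·5·3 = 45.
Length 3: M1..M3: k=1: 0+54+3·6·3=108; k=2: 54+0+3·3·3=81 → min 81 | M2..M4: k=2: 0+45+6·3·5=135; k=3: 54+0+6·3·5=144 → min 135 | M3..M5: k=3: 0+45+3·3·3=72; k=4: 45+0+3·5·3=90 → min 72.
Length 4: M1..M4: k=1: 0+135+3·6·5=225; k=2: 54+45+3·3·5=144; k=3: 81+0+3·3·5=126 → min 126 | M2..M5: k=2: 0+72+6·3·3=126; k=3: 54+45+6·3·3=153; k=4: 135+0+6·5·3=225 → min 126.
Length 5: M1..M5: k=1: 0+126+3·6·3=180; k=2: 54+72+3·3·3=153; k=3: 81+45+3·3·3=153; k=4: 126+0+3·5·3=171 → min 153.
Optimal order: ((M1·M2)·(M3·(M4·M5))) with cost 153.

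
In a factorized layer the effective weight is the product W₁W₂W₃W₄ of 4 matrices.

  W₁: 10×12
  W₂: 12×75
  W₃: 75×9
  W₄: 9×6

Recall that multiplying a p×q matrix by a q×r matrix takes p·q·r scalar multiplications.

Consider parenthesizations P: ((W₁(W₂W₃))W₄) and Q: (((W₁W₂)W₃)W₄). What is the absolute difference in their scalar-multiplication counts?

Order P = ((W₁(W₂W₃))W₄): (W₂W₃): 12×75 by 75×9 → 12×9, cost 12·75·9 = 8100; (W₁(W₂W₃)): 10×12 by 12×9 → 10×9, cost 10·12·9 = 1080; cumulative 9180; ((W₁(W₂W₃))W₄): 10×9 by 9×6 → 10×6, cost 10·9·6 = 540; cumulative 9720. Total 9720.
Order Q = (((W₁W₂)W₃)W₄): (W₁W₂): 10×12 by 12×75 → 10×75, cost 10·12·75 = 9000; ((W₁W₂)W₃): 10×75 by 75×9 → 10×9, cost 10·75·9 = 6750; cumulative 15750; (((W₁W₂)W₃)W₄): 10×9 by 9×6 → 10×6, cost 10·9·6 = 540; cumulative 16290. Total 16290.
Difference: |9720 − 16290| = 6570.

6570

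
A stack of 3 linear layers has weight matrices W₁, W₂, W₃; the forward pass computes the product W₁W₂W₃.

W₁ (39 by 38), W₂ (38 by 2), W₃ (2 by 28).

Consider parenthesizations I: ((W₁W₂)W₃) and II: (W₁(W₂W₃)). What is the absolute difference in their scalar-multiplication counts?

38476

Order I = ((W₁W₂)W₃): (W₁W₂): 39×38 by 38×2 → 39×2, cost 39·38·2 = 2964; ((W₁W₂)W₃): 39×2 by 2×28 → 39×28, cost 39·2·28 = 2184; cumulative 5148. Total 5148.
Order II = (W₁(W₂W₃)): (W₂W₃): 38×2 by 2×28 → 38×28, cost 38·2·28 = 2128; (W₁(W₂W₃)): 39×38 by 38×28 → 39×28, cost 39·38·28 = 41496; cumulative 43624. Total 43624.
Difference: |5148 − 43624| = 38476.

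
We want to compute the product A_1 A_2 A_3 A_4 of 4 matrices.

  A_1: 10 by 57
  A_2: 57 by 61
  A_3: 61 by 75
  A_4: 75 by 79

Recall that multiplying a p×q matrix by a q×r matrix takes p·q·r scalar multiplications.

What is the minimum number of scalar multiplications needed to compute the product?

139770

Adjacent pairs: A_1A_2 = 10·57·61 = 34770; A_2A_3 = 57·61·75 = 260775; A_3A_4 = 61·75·79 = 361425.
Length 3: A_1..A_3: k=1: 0+260775+10·57·75=303525; k=2: 34770+0+10·61·75=80520 → min 80520 | A_2..A_4: k=2: 0+361425+57·61·79=636108; k=3: 260775+0+57·75·79=598500 → min 598500.
Length 4: A_1..A_4: k=1: 0+598500+10·57·79=643530; k=2: 34770+361425+10·61·79=444385; k=3: 80520+0+10·75·79=139770 → min 139770.
Optimal order: (((A_1 A_2) A_3) A_4) with cost 139770.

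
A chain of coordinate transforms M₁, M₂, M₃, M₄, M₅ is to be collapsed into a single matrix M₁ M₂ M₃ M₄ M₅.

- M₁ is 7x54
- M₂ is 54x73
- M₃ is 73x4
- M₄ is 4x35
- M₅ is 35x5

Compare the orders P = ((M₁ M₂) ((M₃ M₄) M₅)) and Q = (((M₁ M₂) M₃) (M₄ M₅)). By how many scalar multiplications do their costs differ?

Order P = ((M₁ M₂) ((M₃ M₄) M₅)): (M₁ M₂): 7×54 by 54×73 → 7×73, cost 7·54·73 = 27594; (M₃ M₄): 73×4 by 4×35 → 73×35, cost 73·4·35 = 10220; ((M₃ M₄) M₅): 73×35 by 35×5 → 73×5, cost 73·35·5 = 12775; cumulative 22995; ((M₁ M₂) ((M₃ M₄) M₅)): 7×73 by 73×5 → 7×5, cost 7·73·5 = 2555; cumulative 53144. Total 53144.
Order Q = (((M₁ M₂) M₃) (M₄ M₅)): (M₁ M₂): 7×54 by 54×73 → 7×73, cost 7·54·73 = 27594; ((M₁ M₂) M₃): 7×73 by 73×4 → 7×4, cost 7·73·4 = 2044; cumulative 29638; (M₄ M₅): 4×35 by 35×5 → 4×5, cost 4·35·5 = 700; (((M₁ M₂) M₃) (M₄ M₅)): 7×4 by 4×5 → 7×5, cost 7·4·5 = 140; cumulative 30478. Total 30478.
Difference: |53144 − 30478| = 22666.

22666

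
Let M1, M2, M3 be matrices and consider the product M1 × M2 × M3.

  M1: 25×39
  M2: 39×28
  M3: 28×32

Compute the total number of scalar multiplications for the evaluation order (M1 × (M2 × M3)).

(M2 × M3): 39×28 by 28×32 → 39×32, cost 39·28·32 = 34944
(M1 × (M2 × M3)): 25×39 by 39×32 → 25×32, cost 25·39·32 = 31200; cumulative 66144
Total: 66144 scalar multiplications.

66144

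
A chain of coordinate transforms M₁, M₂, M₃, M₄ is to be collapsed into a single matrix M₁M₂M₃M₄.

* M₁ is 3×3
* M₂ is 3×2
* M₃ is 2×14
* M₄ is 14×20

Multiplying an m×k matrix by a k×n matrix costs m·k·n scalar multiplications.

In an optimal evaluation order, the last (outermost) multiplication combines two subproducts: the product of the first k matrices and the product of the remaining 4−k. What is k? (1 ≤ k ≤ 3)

Adjacent pairs: M₁M₂ = 3·3·2 = 18; M₂M₃ = 3·2·14 = 84; M₃M₄ = 2·14·20 = 560.
Length 3: M₁..M₃: k=1: 0+84+3·3·14=210; k=2: 18+0+3·2·14=102 → min 102 | M₂..M₄: k=2: 0+560+3·2·20=680; k=3: 84+0+3·14·20=924 → min 680.
Top-level splits: k=1: (M₁..M₁)·(M₂..M₄) → 0+680+3·3·20 = 860; k=2: (M₁..M₂)·(M₃..M₄) → 18+560+3·2·20 = 698; k=3: (M₁..M₃)·(M₄..M₄) → 102+0+3·14·20 = 942.
Best split is after M₂, i.e. k = 2.

2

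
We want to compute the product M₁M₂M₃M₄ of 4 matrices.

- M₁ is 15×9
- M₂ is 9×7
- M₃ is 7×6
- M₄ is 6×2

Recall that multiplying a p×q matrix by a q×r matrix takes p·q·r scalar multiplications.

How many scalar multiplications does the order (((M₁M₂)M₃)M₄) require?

1755

(M₁M₂): 15×9 by 9×7 → 15×7, cost 15·9·7 = 945
((M₁M₂)M₃): 15×7 by 7×6 → 15×6, cost 15·7·6 = 630; cumulative 1575
(((M₁M₂)M₃)M₄): 15×6 by 6×2 → 15×2, cost 15·6·2 = 180; cumulative 1755
Total: 1755 scalar multiplications.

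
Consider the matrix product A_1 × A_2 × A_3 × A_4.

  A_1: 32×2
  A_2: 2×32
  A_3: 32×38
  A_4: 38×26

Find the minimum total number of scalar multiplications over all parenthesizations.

6072

Adjacent pairs: A_1A_2 = 32·2·32 = 2048; A_2A_3 = 2·32·38 = 2432; A_3A_4 = 32·38·26 = 31616.
Length 3: A_1..A_3: k=1: 0+2432+32·2·38=4864; k=2: 2048+0+32·32·38=40960 → min 4864 | A_2..A_4: k=2: 0+31616+2·32·26=33280; k=3: 2432+0+2·38·26=4408 → min 4408.
Length 4: A_1..A_4: k=1: 0+4408+32·2·26=6072; k=2: 2048+31616+32·32·26=60288; k=3: 4864+0+32·38·26=36480 → min 6072.
Optimal order: (A_1 × ((A_2 × A_3) × A_4)) with cost 6072.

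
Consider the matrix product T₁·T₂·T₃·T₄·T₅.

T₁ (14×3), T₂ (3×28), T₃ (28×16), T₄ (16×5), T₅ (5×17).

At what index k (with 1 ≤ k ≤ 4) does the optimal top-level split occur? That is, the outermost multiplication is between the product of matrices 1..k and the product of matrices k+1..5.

Adjacent pairs: T₁T₂ = 14·3·28 = 1176; T₂T₃ = 3·28·16 = 1344; T₃T₄ = 28·16·5 = 2240; T₄T₅ = 16·5·17 = 1360.
Length 3: T₁..T₃: k=1: 0+1344+14·3·16=2016; k=2: 1176+0+14·28·16=7448 → min 2016 | T₂..T₄: k=2: 0+2240+3·28·5=2660; k=3: 1344+0+3·16·5=1584 → min 1584 | T₃..T₅: k=3: 0+1360+28·16·17=8976; k=4: 2240+0+28·5·17=4620 → min 4620.
Length 4: T₁..T₄: k=1: 0+1584+14·3·5=1794; k=2: 1176+2240+14·28·5=5376; k=3: 2016+0+14·16·5=3136 → min 1794 | T₂..T₅: k=2: 0+4620+3·28·17=6048; k=3: 1344+1360+3·16·17=3520; k=4: 1584+0+3·5·17=1839 → min 1839.
Top-level splits: k=1: (T₁..T₁)·(T₂..T₅) → 0+1839+14·3·17 = 2553; k=2: (T₁..T₂)·(T₃..T₅) → 1176+4620+14·28·17 = 12460; k=3: (T₁..T₃)·(T₄..T₅) → 2016+1360+14·16·17 = 7184; k=4: (T₁..T₄)·(T₅..T₅) → 1794+0+14·5·17 = 2984.
Best split is after T₁, i.e. k = 1.

1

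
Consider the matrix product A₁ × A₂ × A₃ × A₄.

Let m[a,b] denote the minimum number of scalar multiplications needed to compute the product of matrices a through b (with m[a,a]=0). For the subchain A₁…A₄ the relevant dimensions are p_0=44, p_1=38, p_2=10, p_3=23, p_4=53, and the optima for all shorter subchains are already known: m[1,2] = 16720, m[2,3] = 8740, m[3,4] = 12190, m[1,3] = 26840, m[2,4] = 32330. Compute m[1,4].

m[1,4] = min over k∈[1,3] of m[1,k]+m[k+1,4]+p_{0}·p_k·p_{4}.
k=1: 0 + 32330 + 44·38·53 = 120946; k=2: 16720 + 12190 + 44·10·53 = 52230; k=3: 26840 + 0 + 44·23·53 = 80476.
Minimum: 52230 at k=2.

52230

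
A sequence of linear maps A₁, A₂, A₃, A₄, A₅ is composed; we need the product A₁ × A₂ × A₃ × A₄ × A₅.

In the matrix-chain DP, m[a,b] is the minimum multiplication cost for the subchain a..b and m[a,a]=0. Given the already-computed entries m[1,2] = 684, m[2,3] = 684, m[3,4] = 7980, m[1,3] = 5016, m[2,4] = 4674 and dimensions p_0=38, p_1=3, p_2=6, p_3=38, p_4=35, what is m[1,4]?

8664

m[1,4] = min over k∈[1,3] of m[1,k]+m[k+1,4]+p_{0}·p_k·p_{4}.
k=1: 0 + 4674 + 38·3·35 = 8664; k=2: 684 + 7980 + 38·6·35 = 16644; k=3: 5016 + 0 + 38·38·35 = 55556.
Minimum: 8664 at k=1.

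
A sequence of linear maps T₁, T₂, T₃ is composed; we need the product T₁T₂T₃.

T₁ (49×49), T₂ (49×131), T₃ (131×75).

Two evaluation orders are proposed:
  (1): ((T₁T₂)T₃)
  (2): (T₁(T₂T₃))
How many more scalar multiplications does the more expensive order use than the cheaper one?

134456

Order (1) = ((T₁T₂)T₃): (T₁T₂): 49×49 by 49×131 → 49×131, cost 49·49·131 = 314531; ((T₁T₂)T₃): 49×131 by 131×75 → 49×75, cost 49·131·75 = 481425; cumulative 795956. Total 795956.
Order (2) = (T₁(T₂T₃)): (T₂T₃): 49×131 by 131×75 → 49×75, cost 49·131·75 = 481425; (T₁(T₂T₃)): 49×49 by 49×75 → 49×75, cost 49·49·75 = 180075; cumulative 661500. Total 661500.
Difference: |795956 − 661500| = 134456.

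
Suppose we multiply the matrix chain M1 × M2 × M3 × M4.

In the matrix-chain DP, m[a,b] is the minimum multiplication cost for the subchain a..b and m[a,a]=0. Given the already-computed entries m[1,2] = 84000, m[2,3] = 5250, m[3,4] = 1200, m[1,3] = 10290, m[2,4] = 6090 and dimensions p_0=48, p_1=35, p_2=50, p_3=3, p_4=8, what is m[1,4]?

11442

m[1,4] = min over k∈[1,3] of m[1,k]+m[k+1,4]+p_{0}·p_k·p_{4}.
k=1: 0 + 6090 + 48·35·8 = 19530; k=2: 84000 + 1200 + 48·50·8 = 104400; k=3: 10290 + 0 + 48·3·8 = 11442.
Minimum: 11442 at k=3.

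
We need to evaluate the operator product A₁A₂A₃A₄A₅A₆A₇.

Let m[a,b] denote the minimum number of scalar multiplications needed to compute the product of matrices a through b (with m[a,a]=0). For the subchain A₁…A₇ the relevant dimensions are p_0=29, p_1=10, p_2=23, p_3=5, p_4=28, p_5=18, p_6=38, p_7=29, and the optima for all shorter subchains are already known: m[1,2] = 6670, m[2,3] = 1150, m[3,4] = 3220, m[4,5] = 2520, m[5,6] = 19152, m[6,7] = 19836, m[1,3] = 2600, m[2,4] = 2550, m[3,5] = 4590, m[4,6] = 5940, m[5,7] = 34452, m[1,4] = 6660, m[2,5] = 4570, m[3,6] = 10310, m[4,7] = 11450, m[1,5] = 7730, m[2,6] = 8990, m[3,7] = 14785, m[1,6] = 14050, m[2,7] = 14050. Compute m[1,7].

m[1,7] = min over k∈[1,6] of m[1,k]+m[k+1,7]+p_{0}·p_k·p_{7}.
k=1: 0 + 14050 + 29·10·29 = 22460; k=2: 6670 + 14785 + 29·23·29 = 40798; k=3: 2600 + 11450 + 29·5·29 = 18255; k=4: 6660 + 34452 + 29·28·29 = 64660; k=5: 7730 + 19836 + 29·18·29 = 42704; k=6: 14050 + 0 + 29·38·29 = 46008.
Minimum: 18255 at k=3.

18255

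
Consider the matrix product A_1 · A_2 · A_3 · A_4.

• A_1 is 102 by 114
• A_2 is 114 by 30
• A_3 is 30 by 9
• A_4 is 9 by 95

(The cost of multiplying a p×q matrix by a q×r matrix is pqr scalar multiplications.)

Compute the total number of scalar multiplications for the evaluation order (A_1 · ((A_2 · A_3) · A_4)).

1232910

(A_2 · A_3): 114×30 by 30×9 → 114×9, cost 114·30·9 = 30780
((A_2 · A_3) · A_4): 114×9 by 9×95 → 114×95, cost 114·9·95 = 97470; cumulative 128250
(A_1 · ((A_2 · A_3) · A_4)): 102×114 by 114×95 → 102×95, cost 102·114·95 = 1104660; cumulative 1232910
Total: 1232910 scalar multiplications.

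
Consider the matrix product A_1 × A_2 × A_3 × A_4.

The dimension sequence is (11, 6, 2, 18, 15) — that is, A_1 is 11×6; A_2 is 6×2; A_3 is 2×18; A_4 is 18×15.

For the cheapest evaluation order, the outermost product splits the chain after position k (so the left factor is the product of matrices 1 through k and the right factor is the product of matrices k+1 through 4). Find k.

Adjacent pairs: A_1A_2 = 11·6·2 = 132; A_2A_3 = 6·2·18 = 216; A_3A_4 = 2·18·15 = 540.
Length 3: A_1..A_3: k=1: 0+216+11·6·18=1404; k=2: 132+0+11·2·18=528 → min 528 | A_2..A_4: k=2: 0+540+6·2·15=720; k=3: 216+0+6·18·15=1836 → min 720.
Top-level splits: k=1: (A_1..A_1)·(A_2..A_4) → 0+720+11·6·15 = 1710; k=2: (A_1..A_2)·(A_3..A_4) → 132+540+11·2·15 = 1002; k=3: (A_1..A_3)·(A_4..A_4) → 528+0+11·18·15 = 3498.
Best split is after A_2, i.e. k = 2.

2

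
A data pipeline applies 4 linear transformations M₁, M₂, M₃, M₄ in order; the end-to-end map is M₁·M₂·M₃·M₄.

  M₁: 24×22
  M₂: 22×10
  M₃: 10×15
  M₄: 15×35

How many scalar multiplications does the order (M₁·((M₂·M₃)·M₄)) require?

33330

(M₂·M₃): 22×10 by 10×15 → 22×15, cost 22·10·15 = 3300
((M₂·M₃)·M₄): 22×15 by 15×35 → 22×35, cost 22·15·35 = 11550; cumulative 14850
(M₁·((M₂·M₃)·M₄)): 24×22 by 22×35 → 24×35, cost 24·22·35 = 18480; cumulative 33330
Total: 33330 scalar multiplications.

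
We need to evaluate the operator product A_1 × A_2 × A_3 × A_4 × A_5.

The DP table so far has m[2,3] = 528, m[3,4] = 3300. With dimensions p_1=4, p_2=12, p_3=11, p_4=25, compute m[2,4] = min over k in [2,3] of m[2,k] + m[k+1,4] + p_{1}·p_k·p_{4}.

1628

m[2,4] = min over k∈[2,3] of m[2,k]+m[k+1,4]+p_{1}·p_k·p_{4}.
k=2: 0 + 3300 + 4·12·25 = 4500; k=3: 528 + 0 + 4·11·25 = 1628.
Minimum: 1628 at k=3.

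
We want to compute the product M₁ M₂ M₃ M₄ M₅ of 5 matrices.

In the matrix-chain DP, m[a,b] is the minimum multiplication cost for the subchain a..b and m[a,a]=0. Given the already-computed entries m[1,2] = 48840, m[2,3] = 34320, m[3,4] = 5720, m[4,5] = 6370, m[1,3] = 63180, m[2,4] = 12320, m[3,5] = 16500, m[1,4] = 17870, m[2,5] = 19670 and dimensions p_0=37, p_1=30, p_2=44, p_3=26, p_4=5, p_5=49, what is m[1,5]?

26935

m[1,5] = min over k∈[1,4] of m[1,k]+m[k+1,5]+p_{0}·p_k·p_{5}.
k=1: 0 + 19670 + 37·30·49 = 74060; k=2: 48840 + 16500 + 37·44·49 = 145112; k=3: 63180 + 6370 + 37·26·49 = 116688; k=4: 17870 + 0 + 37·5·49 = 26935.
Minimum: 26935 at k=4.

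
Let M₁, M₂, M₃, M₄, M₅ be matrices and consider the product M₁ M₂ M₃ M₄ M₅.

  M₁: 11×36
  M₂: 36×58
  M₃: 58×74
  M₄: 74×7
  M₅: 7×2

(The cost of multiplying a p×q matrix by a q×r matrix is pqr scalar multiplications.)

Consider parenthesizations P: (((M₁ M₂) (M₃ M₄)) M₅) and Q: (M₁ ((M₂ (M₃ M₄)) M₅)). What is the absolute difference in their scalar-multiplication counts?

Order P = (((M₁ M₂) (M₃ M₄)) M₅): (M₁ M₂): 11×36 by 36×58 → 11×58, cost 11·36·58 = 22968; (M₃ M₄): 58×74 by 74×7 → 58×7, cost 58·74·7 = 30044; ((M₁ M₂) (M₃ M₄)): 11×58 by 58×7 → 11×7, cost 11·58·7 = 4466; cumulative 57478; (((M₁ M₂) (M₃ M₄)) M₅): 11×7 by 7×2 → 11×2, cost 11·7·2 = 154; cumulative 57632. Total 57632.
Order Q = (M₁ ((M₂ (M₃ M₄)) M₅)): (M₃ M₄): 58×74 by 74×7 → 58×7, cost 58·74·7 = 30044; (M₂ (M₃ M₄)): 36×58 by 58×7 → 36×7, cost 36·58·7 = 14616; cumulative 44660; ((M₂ (M₃ M₄)) M₅): 36×7 by 7×2 → 36×2, cost 36·7·2 = 504; cumulative 45164; (M₁ ((M₂ (M₃ M₄)) M₅)): 11×36 by 36×2 → 11×2, cost 11·36·2 = 792; cumulative 45956. Total 45956.
Difference: |57632 − 45956| = 11676.

11676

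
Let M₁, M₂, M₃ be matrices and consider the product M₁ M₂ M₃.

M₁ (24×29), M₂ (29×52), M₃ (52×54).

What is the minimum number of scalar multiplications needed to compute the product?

103584

Order (M₁ (M₂ M₃)): (M₂ M₃): 29×52 by 52×54 → 29×54, cost 29·52·54 = 81432; (M₁ (M₂ M₃)): 24×29 by 29×54 → 24×54, cost 24·29·54 = 37584; cumulative 119016. Total 119016.
Order ((M₁ M₂) M₃): (M₁ M₂): 24×29 by 29×52 → 24×52, cost 24·29·52 = 36192; ((M₁ M₂) M₃): 24×52 by 52×54 → 24×54, cost 24·52·54 = 67392; cumulative 103584. Total 103584.
Minimum: 103584.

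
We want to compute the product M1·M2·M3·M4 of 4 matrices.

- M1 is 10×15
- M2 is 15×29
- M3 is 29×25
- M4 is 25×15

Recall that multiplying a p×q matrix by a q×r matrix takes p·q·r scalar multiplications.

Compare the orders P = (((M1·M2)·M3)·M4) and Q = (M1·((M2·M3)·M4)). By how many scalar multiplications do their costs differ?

3400

Order P = (((M1·M2)·M3)·M4): (M1·M2): 10×15 by 15×29 → 10×29, cost 10·15·29 = 4350; ((M1·M2)·M3): 10×29 by 29×25 → 10×25, cost 10·29·25 = 7250; cumulative 11600; (((M1·M2)·M3)·M4): 10×25 by 25×15 → 10×15, cost 10·25·15 = 3750; cumulative 15350. Total 15350.
Order Q = (M1·((M2·M3)·M4)): (M2·M3): 15×29 by 29×25 → 15×25, cost 15·29·25 = 10875; ((M2·M3)·M4): 15×25 by 25×15 → 15×15, cost 15·25·15 = 5625; cumulative 16500; (M1·((M2·M3)·M4)): 10×15 by 15×15 → 10×15, cost 10·15·15 = 2250; cumulative 18750. Total 18750.
Difference: |15350 − 18750| = 3400.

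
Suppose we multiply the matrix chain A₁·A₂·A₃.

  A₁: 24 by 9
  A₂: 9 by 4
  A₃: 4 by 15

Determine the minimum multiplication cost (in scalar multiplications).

2304

Order (A₁·(A₂·A₃)): (A₂·A₃): 9×4 by 4×15 → 9×15, cost 9·4·15 = 540; (A₁·(A₂·A₃)): 24×9 by 9×15 → 24×15, cost 24·9·15 = 3240; cumulative 3780. Total 3780.
Order ((A₁·A₂)·A₃): (A₁·A₂): 24×9 by 9×4 → 24×4, cost 24·9·4 = 864; ((A₁·A₂)·A₃): 24×4 by 4×15 → 24×15, cost 24·4·15 = 1440; cumulative 2304. Total 2304.
Minimum: 2304.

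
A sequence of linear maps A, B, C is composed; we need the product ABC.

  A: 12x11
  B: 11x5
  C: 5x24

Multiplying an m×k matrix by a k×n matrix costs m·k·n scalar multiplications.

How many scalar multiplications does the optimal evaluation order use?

Order (A(BC)): (BC): 11×5 by 5×24 → 11×24, cost 11·5·24 = 1320; (A(BC)): 12×11 by 11×24 → 12×24, cost 12·11·24 = 3168; cumulative 4488. Total 4488.
Order ((AB)C): (AB): 12×11 by 11×5 → 12×5, cost 12·11·5 = 660; ((AB)C): 12×5 by 5×24 → 12×24, cost 12·5·24 = 1440; cumulative 2100. Total 2100.
Minimum: 2100.

2100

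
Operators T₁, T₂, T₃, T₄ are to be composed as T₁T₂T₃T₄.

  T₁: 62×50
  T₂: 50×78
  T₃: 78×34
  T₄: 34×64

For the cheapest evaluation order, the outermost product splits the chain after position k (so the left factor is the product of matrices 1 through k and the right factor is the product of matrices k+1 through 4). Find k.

3

Adjacent pairs: T₁T₂ = 62·50·78 = 241800; T₂T₃ = 50·78·34 = 132600; T₃T₄ = 78·34·64 = 169728.
Length 3: T₁..T₃: k=1: 0+132600+62·50·34=238000; k=2: 241800+0+62·78·34=406224 → min 238000 | T₂..T₄: k=2: 0+169728+50·78·64=419328; k=3: 132600+0+50·34·64=241400 → min 241400.
Top-level splits: k=1: (T₁..T₁)·(T₂..T₄) → 0+241400+62·50·64 = 439800; k=2: (T₁..T₂)·(T₃..T₄) → 241800+169728+62·78·64 = 721032; k=3: (T₁..T₃)·(T₄..T₄) → 238000+0+62·34·64 = 372912.
Best split is after T₃, i.e. k = 3.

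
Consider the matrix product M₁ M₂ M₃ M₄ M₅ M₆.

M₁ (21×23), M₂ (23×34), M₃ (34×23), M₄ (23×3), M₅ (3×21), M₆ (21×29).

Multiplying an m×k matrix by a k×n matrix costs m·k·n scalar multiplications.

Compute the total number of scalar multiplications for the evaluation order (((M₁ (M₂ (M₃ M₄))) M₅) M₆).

20253

(M₃ M₄): 34×23 by 23×3 → 34×3, cost 34·23·3 = 2346
(M₂ (M₃ M₄)): 23×34 by 34×3 → 23×3, cost 23·34·3 = 2346; cumulative 4692
(M₁ (M₂ (M₃ M₄))): 21×23 by 23×3 → 21×3, cost 21·23·3 = 1449; cumulative 6141
((M₁ (M₂ (M₃ M₄))) M₅): 21×3 by 3×21 → 21×21, cost 21·3·21 = 1323; cumulative 7464
(((M₁ (M₂ (M₃ M₄))) M₅) M₆): 21×21 by 21×29 → 21×29, cost 21·21·29 = 12789; cumulative 20253
Total: 20253 scalar multiplications.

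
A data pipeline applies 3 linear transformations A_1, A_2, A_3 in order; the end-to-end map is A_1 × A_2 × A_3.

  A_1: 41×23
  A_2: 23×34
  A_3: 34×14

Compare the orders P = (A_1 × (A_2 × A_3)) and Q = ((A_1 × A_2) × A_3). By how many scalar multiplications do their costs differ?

27428

Order P = (A_1 × (A_2 × A_3)): (A_2 × A_3): 23×34 by 34×14 → 23×14, cost 23·34·14 = 10948; (A_1 × (A_2 × A_3)): 41×23 by 23×14 → 41×14, cost 41·23·14 = 13202; cumulative 24150. Total 24150.
Order Q = ((A_1 × A_2) × A_3): (A_1 × A_2): 41×23 by 23×34 → 41×34, cost 41·23·34 = 32062; ((A_1 × A_2) × A_3): 41×34 by 34×14 → 41×14, cost 41·34·14 = 19516; cumulative 51578. Total 51578.
Difference: |24150 − 51578| = 27428.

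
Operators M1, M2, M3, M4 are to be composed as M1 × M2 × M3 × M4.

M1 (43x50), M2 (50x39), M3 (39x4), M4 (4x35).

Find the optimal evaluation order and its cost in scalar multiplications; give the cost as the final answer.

22420

Adjacent pairs: M1M2 = 43·50·39 = 83850; M2M3 = 50·39·4 = 7800; M3M4 = 39·4·35 = 5460.
Length 3: M1..M3: k=1: 0+7800+43·50·4=16400; k=2: 83850+0+43·39·4=90558 → min 16400 | M2..M4: k=2: 0+5460+50·39·35=73710; k=3: 7800+0+50·4·35=14800 → min 14800.
Length 4: M1..M4: k=1: 0+14800+43·50·35=90050; k=2: 83850+5460+43·39·35=148005; k=3: 16400+0+43·4·35=22420 → min 22420.
Optimal parenthesization: ((M1 × (M2 × M3)) × M4) with cost 22420.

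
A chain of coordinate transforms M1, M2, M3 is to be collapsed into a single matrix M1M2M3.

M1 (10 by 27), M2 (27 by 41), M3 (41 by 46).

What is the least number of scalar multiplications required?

Order (M1(M2M3)): (M2M3): 27×41 by 41×46 → 27×46, cost 27·41·46 = 50922; (M1(M2M3)): 10×27 by 27×46 → 10×46, cost 10·27·46 = 12420; cumulative 63342. Total 63342.
Order ((M1M2)M3): (M1M2): 10×27 by 27×41 → 10×41, cost 10·27·41 = 11070; ((M1M2)M3): 10×41 by 41×46 → 10×46, cost 10·41·46 = 18860; cumulative 29930. Total 29930.
Minimum: 29930.

29930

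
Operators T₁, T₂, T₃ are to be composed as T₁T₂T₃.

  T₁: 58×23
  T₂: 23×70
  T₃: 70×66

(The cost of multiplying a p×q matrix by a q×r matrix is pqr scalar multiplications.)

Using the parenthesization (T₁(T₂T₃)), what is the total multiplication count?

(T₂T₃): 23×70 by 70×66 → 23×66, cost 23·70·66 = 106260
(T₁(T₂T₃)): 58×23 by 23×66 → 58×66, cost 58·23·66 = 88044; cumulative 194304
Total: 194304 scalar multiplications.

194304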